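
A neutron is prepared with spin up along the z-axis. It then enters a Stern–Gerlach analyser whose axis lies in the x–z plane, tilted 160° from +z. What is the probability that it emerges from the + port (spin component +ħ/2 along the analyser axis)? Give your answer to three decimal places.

0.030

For spin-½, the probability of finding spin-up along an axis at angle θ to the initial spin direction is cos²(θ/2); spin-down is sin²(θ/2).
θ = 160°, so P = cos²(80°) ≈ 0.030.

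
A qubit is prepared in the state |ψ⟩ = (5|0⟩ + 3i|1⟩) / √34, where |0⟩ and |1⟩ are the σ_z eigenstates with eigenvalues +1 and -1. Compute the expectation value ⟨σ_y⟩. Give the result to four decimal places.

0.8824

⟨σ_y⟩ = 2 Im(a* b)/(|a|²+|b|²) with a = 5, b = 3i.
a* b = 15i, so ⟨σ_y⟩ = 30/34.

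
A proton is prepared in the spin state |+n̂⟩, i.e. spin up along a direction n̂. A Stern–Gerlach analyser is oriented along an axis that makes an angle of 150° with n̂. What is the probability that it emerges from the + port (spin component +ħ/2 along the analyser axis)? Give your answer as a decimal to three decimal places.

For spin-½, the probability of finding spin-up along an axis at angle θ to the initial spin direction is cos²(θ/2); spin-down is sin²(θ/2).
θ = 150°, so P = cos²(75°) ≈ 0.067.

0.067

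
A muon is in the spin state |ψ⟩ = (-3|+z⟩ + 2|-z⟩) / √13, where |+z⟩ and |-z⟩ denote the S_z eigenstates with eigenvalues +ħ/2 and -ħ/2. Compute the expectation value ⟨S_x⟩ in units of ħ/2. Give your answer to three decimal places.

⟨σ_x⟩ = 2 Re(a* b)/(|a|²+|b|²) with a = -3, b = 2.
a* b = -6, so ⟨σ_x⟩ = -12/13.
⟨S_x⟩ = (ħ/2)·⟨σ_x⟩.

-0.923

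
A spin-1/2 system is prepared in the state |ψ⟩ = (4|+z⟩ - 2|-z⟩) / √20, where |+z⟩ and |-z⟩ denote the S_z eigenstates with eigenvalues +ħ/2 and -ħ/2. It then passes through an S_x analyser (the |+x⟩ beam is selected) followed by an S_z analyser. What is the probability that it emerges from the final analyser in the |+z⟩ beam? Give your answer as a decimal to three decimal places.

0.050

First analyser (S_x): P(|+x⟩) = |⟨+x|ψ⟩|² = 4/40.
After stage 1 the state is |+x⟩; P(|+z⟩) = |⟨+z|+x⟩|² = 1/2.
Joint probability = 4/40 × 1/2 = 0.050.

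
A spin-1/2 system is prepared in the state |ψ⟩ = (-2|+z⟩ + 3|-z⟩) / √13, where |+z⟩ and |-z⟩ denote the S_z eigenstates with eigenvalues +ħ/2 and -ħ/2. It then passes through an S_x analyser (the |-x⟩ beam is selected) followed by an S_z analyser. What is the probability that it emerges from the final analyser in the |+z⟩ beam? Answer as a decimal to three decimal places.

0.481

First analyser (S_x): P(|-x⟩) = |⟨-x|ψ⟩|² = 25/26.
After stage 1 the state is |-x⟩; P(|+z⟩) = |⟨+z|-x⟩|² = 1/2.
Joint probability = 25/26 × 1/2 = 0.481.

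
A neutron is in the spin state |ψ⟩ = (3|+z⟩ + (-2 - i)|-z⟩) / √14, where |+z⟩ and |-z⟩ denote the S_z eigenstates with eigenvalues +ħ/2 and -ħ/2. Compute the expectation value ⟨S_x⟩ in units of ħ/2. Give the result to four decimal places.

⟨σ_x⟩ = 2 Re(a* b)/(|a|²+|b|²) with a = 3, b = (-2 - i).
a* b = (-6 - 3i), so ⟨σ_x⟩ = -12/14.
⟨S_x⟩ = (ħ/2)·⟨σ_x⟩.

-0.8571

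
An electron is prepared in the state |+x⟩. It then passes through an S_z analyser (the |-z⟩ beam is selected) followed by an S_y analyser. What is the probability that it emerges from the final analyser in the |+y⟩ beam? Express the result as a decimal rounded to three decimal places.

First analyser (S_z): from |+x⟩, P(|-z⟩) = 1/2.
After stage 1 the state is |-z⟩; P(|+y⟩) = |⟨+y|-z⟩|² = 1/2.
Joint probability = 1/2 × 1/2 = 0.250.

0.250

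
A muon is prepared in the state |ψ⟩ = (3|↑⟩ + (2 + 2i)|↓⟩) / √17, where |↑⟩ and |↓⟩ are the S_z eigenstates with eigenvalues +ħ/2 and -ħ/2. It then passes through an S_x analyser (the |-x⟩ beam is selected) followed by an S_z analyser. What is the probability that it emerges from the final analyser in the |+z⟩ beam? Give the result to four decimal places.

0.0735

First analyser (S_x): P(|-x⟩) = |⟨-x|ψ⟩|² = 5/34.
After stage 1 the state is |-x⟩; P(|+z⟩) = |⟨+z|-x⟩|² = 1/2.
Joint probability = 5/34 × 1/2 = 0.0735.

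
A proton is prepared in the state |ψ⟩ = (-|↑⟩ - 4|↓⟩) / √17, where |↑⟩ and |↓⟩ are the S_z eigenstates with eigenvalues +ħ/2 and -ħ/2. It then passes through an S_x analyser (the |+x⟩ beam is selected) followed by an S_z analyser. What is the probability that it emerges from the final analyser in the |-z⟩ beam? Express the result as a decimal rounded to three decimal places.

First analyser (S_x): P(|+x⟩) = |⟨+x|ψ⟩|² = 25/34.
After stage 1 the state is |+x⟩; P(|-z⟩) = |⟨-z|+x⟩|² = 1/2.
Joint probability = 25/34 × 1/2 = 0.368.

0.368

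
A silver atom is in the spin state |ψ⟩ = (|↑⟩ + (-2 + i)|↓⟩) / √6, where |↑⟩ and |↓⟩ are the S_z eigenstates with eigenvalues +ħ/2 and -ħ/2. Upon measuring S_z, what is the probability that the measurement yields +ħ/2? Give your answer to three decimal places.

0.167

The +ħ/2 outcome corresponds to |↑⟩. Its amplitude in |ψ⟩ is 1/√6.
P = |1|² / 6 = 1/6.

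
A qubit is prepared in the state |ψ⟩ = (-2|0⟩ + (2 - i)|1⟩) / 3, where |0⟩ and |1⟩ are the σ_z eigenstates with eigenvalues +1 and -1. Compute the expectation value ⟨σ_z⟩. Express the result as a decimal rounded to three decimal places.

⟨σ_z⟩ = |a|² - |b|² divided by |a|²+|b|², with a, b the |0⟩, |1⟩ amplitudes.
= (4 - 5)/9 = -1/9.

-0.111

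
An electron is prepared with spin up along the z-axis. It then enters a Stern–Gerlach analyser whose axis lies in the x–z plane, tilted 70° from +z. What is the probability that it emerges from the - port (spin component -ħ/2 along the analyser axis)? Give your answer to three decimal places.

0.329

For spin-½, the probability of finding spin-up along an axis at angle θ to the initial spin direction is cos²(θ/2); spin-down is sin²(θ/2).
θ = 70°, so P = sin²(35°) ≈ 0.329.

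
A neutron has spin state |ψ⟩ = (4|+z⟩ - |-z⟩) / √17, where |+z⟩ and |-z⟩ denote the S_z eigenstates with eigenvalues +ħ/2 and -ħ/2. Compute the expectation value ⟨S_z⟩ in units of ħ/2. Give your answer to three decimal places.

⟨σ_z⟩ = |a|² - |b|² divided by |a|²+|b|², with a, b the |+z⟩, |-z⟩ amplitudes.
= (16 - 1)/17 = 15/17.
⟨S_z⟩ = (ħ/2)·⟨σ_z⟩.

0.882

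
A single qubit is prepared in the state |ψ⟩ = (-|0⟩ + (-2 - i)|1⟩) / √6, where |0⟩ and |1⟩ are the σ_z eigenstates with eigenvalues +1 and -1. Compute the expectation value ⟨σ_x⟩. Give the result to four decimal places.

0.6667

⟨σ_x⟩ = 2 Re(a* b)/(|a|²+|b|²) with a = -1, b = (-2 - i).
a* b = (2 + i), so ⟨σ_x⟩ = 4/6.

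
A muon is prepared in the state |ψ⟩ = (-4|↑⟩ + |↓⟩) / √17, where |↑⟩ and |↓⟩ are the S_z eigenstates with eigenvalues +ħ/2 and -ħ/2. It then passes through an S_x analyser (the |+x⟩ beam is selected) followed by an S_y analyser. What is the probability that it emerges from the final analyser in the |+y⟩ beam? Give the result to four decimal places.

0.1324

First analyser (S_x): P(|+x⟩) = |⟨+x|ψ⟩|² = 9/34.
After stage 1 the state is |+x⟩; P(|+y⟩) = |⟨+y|+x⟩|² = 1/2.
Joint probability = 9/34 × 1/2 = 0.1324.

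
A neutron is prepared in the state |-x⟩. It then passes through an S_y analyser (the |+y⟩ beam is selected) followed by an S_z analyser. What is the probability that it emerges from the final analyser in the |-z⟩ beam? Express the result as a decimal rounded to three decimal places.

First analyser (S_y): from |-x⟩, P(|+y⟩) = 1/2.
After stage 1 the state is |+y⟩; P(|-z⟩) = |⟨-z|+y⟩|² = 1/2.
Joint probability = 1/2 × 1/2 = 0.250.

0.250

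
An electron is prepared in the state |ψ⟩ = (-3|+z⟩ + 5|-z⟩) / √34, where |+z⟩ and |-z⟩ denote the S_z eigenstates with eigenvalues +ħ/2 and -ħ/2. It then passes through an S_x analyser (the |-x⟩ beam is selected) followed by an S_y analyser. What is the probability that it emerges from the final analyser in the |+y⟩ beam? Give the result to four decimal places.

First analyser (S_x): P(|-x⟩) = |⟨-x|ψ⟩|² = 64/68.
After stage 1 the state is |-x⟩; P(|+y⟩) = |⟨+y|-x⟩|² = 1/2.
Joint probability = 64/68 × 1/2 = 0.4706.

0.4706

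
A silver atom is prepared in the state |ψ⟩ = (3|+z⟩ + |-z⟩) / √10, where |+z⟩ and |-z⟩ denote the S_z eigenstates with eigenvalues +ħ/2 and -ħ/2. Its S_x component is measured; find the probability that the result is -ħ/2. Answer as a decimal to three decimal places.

0.200

|-x⟩ = (|+z⟩ - |-z⟩)/√2, so ⟨-x|ψ⟩ = (2) / (√2·√10).
P = |2|² / 20 = 4/20.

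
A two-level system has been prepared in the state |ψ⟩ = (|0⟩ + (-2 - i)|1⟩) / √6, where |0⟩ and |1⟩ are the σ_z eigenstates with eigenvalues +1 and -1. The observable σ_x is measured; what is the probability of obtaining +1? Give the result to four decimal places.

0.1667

|+x⟩ = (|0⟩ + |1⟩)/√2, so ⟨+x|ψ⟩ = (-1 - i) / (√2·√6).
P = |-1 - i|² / 12 = 2/12.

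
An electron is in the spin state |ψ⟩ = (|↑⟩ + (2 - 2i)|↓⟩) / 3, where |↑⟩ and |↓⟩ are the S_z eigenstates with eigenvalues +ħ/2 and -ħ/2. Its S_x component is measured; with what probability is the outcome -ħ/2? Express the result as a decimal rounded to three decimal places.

0.278

|-x⟩ = (|↑⟩ - |↓⟩)/√2, so ⟨-x|ψ⟩ = (-1 + 2i) / (√2·3).
P = |-1 + 2i|² / 18 = 5/18.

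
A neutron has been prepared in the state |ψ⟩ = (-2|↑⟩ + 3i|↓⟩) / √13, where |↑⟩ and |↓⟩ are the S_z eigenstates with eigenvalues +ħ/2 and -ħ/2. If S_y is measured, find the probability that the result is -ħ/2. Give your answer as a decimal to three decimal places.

|-y⟩ = (|↑⟩ - i|↓⟩)/√2, so ⟨-y|ψ⟩ = (-5) / (√2·√13).
P = |-5|² / 26 = 25/26.

0.962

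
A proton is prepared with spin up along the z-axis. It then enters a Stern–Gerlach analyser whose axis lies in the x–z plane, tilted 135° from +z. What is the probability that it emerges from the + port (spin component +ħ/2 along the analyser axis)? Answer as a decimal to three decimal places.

For spin-½, the probability of finding spin-up along an axis at angle θ to the initial spin direction is cos²(θ/2); spin-down is sin²(θ/2).
θ = 135°, so P = cos²(67.5°) ≈ 0.146.

0.146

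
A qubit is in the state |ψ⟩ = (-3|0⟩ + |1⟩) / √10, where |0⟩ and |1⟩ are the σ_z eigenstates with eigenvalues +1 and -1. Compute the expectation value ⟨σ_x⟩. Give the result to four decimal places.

⟨σ_x⟩ = 2 Re(a* b)/(|a|²+|b|²) with a = -3, b = 1.
a* b = -3, so ⟨σ_x⟩ = -6/10.

-0.6000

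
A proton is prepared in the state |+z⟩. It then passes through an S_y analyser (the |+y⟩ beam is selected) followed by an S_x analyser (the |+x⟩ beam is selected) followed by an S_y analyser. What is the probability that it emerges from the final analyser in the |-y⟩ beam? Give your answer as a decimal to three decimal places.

First analyser (S_y): from |+z⟩, P(|+y⟩) = 1/2.
After stage 1 the state is |+y⟩; P(|+x⟩) = |⟨+x|+y⟩|² = 1/2.
After stage 2 the state is |+x⟩; P(|-y⟩) = |⟨-y|+x⟩|² = 1/2.
Joint probability = 1/2 × 1/2 × 1/2 = 0.125.

0.125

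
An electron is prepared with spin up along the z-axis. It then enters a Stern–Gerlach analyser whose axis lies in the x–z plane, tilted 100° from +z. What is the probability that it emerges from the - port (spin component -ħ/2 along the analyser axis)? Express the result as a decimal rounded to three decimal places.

0.587

For spin-½, the probability of finding spin-up along an axis at angle θ to the initial spin direction is cos²(θ/2); spin-down is sin²(θ/2).
θ = 100°, so P = sin²(50°) ≈ 0.587.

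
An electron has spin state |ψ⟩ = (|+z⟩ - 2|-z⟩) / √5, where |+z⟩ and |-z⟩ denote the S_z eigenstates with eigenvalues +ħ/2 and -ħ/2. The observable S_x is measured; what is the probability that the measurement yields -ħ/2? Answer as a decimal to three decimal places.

0.900

|-x⟩ = (|+z⟩ - |-z⟩)/√2, so ⟨-x|ψ⟩ = (3) / (√2·√5).
P = |3|² / 10 = 9/10.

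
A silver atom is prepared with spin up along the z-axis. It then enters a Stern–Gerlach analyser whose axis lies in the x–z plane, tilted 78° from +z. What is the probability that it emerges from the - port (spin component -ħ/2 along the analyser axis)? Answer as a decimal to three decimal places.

0.396

For spin-½, the probability of finding spin-up along an axis at angle θ to the initial spin direction is cos²(θ/2); spin-down is sin²(θ/2).
θ = 78°, so P = sin²(39°) ≈ 0.396.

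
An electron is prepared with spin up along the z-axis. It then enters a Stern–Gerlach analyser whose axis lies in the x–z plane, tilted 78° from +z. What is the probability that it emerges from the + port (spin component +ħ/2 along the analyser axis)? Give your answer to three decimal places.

0.604

For spin-½, the probability of finding spin-up along an axis at angle θ to the initial spin direction is cos²(θ/2); spin-down is sin²(θ/2).
θ = 78°, so P = cos²(39°) ≈ 0.604.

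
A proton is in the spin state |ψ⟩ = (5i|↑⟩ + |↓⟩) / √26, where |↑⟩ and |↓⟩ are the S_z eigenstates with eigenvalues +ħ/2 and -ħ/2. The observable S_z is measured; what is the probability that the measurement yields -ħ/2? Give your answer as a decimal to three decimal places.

The -ħ/2 outcome corresponds to |↓⟩. Its amplitude in |ψ⟩ is 1/√26.
P = |1|² / 26 = 1/26.

0.038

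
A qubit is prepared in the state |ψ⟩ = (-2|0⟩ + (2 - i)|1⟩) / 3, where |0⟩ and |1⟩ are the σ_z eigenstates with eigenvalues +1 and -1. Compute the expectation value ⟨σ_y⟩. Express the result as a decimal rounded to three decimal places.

0.444

⟨σ_y⟩ = 2 Im(a* b)/(|a|²+|b|²) with a = -2, b = (2 - i).
a* b = (-4 + 2i), so ⟨σ_y⟩ = 4/9.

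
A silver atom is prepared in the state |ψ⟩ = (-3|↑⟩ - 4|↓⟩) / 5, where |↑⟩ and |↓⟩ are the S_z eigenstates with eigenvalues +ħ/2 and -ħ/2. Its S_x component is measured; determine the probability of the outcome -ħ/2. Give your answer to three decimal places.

0.020

|-x⟩ = (|↑⟩ - |↓⟩)/√2, so ⟨-x|ψ⟩ = (1) / (√2·5).
P = |1|² / 50 = 1/50.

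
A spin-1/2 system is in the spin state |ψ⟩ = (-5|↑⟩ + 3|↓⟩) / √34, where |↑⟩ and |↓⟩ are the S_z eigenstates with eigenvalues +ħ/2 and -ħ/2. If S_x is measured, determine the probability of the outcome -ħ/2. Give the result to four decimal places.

0.9412

|-x⟩ = (|↑⟩ - |↓⟩)/√2, so ⟨-x|ψ⟩ = (-8) / (√2·√34).
P = |-8|² / 68 = 64/68.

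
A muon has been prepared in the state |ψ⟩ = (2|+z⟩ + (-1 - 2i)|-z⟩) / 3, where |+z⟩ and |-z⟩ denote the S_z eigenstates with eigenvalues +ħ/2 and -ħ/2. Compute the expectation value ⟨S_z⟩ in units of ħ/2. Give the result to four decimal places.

⟨σ_z⟩ = |a|² - |b|² divided by |a|²+|b|², with a, b the |+z⟩, |-z⟩ amplitudes.
= (4 - 5)/9 = -1/9.
⟨S_z⟩ = (ħ/2)·⟨σ_z⟩.

-0.1111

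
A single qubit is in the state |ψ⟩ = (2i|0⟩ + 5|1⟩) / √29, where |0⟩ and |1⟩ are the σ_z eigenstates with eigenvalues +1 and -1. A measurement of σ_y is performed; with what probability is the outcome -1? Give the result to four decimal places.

|-y⟩ = (|0⟩ - i|1⟩)/√2, so ⟨-y|ψ⟩ = (7i) / (√2·√29).
P = |7i|² / 58 = 49/58.

0.8448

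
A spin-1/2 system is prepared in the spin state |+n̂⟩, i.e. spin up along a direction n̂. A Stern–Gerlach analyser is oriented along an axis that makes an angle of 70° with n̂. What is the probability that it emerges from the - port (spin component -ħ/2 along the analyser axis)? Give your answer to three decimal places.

0.329

For spin-½, the probability of finding spin-up along an axis at angle θ to the initial spin direction is cos²(θ/2); spin-down is sin²(θ/2).
θ = 70°, so P = sin²(35°) ≈ 0.329.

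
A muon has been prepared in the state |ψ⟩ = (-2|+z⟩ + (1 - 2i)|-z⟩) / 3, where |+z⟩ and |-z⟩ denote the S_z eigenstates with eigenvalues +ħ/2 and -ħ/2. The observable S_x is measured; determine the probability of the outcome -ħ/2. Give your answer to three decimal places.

|-x⟩ = (|+z⟩ - |-z⟩)/√2, so ⟨-x|ψ⟩ = (-3 + 2i) / (√2·3).
P = |-3 + 2i|² / 18 = 13/18.

0.722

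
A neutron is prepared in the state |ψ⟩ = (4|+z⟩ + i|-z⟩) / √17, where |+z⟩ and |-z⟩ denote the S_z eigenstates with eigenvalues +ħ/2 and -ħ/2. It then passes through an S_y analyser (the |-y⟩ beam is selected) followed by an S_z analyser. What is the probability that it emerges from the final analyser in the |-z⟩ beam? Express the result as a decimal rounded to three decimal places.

First analyser (S_y): P(|-y⟩) = |⟨-y|ψ⟩|² = 9/34.
After stage 1 the state is |-y⟩; P(|-z⟩) = |⟨-z|-y⟩|² = 1/2.
Joint probability = 9/34 × 1/2 = 0.132.

0.132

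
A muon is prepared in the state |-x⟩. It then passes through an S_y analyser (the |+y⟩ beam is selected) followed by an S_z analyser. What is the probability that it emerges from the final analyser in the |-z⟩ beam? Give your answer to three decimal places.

First analyser (S_y): from |-x⟩, P(|+y⟩) = 1/2.
After stage 1 the state is |+y⟩; P(|-z⟩) = |⟨-z|+y⟩|² = 1/2.
Joint probability = 1/2 × 1/2 = 0.250.

0.250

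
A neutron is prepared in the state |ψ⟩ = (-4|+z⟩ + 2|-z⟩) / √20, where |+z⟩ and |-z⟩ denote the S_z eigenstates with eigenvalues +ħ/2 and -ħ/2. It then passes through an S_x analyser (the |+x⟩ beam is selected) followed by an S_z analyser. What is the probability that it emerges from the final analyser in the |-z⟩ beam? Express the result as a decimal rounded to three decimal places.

First analyser (S_x): P(|+x⟩) = |⟨+x|ψ⟩|² = 4/40.
After stage 1 the state is |+x⟩; P(|-z⟩) = |⟨-z|+x⟩|² = 1/2.
Joint probability = 4/40 × 1/2 = 0.050.

0.050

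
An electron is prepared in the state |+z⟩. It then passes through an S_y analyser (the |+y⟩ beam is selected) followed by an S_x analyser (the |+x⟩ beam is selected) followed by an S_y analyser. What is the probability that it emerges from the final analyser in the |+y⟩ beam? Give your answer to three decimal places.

First analyser (S_y): from |+z⟩, P(|+y⟩) = 1/2.
After stage 1 the state is |+y⟩; P(|+x⟩) = |⟨+x|+y⟩|² = 1/2.
After stage 2 the state is |+x⟩; P(|+y⟩) = |⟨+y|+x⟩|² = 1/2.
Joint probability = 1/2 × 1/2 × 1/2 = 0.125.

0.125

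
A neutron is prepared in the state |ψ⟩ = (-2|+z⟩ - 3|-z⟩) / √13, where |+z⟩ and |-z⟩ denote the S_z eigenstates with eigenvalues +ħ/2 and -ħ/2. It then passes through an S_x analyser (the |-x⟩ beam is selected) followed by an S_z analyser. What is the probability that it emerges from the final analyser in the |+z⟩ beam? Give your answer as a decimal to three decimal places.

First analyser (S_x): P(|-x⟩) = |⟨-x|ψ⟩|² = 1/26.
After stage 1 the state is |-x⟩; P(|+z⟩) = |⟨+z|-x⟩|² = 1/2.
Joint probability = 1/26 × 1/2 = 0.019.

0.019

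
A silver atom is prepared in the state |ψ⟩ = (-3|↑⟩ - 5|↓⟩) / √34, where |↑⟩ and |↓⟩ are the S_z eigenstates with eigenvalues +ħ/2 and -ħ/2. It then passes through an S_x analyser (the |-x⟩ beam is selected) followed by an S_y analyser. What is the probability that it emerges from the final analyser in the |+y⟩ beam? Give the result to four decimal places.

0.0294

First analyser (S_x): P(|-x⟩) = |⟨-x|ψ⟩|² = 4/68.
After stage 1 the state is |-x⟩; P(|+y⟩) = |⟨+y|-x⟩|² = 1/2.
Joint probability = 4/68 × 1/2 = 0.0294.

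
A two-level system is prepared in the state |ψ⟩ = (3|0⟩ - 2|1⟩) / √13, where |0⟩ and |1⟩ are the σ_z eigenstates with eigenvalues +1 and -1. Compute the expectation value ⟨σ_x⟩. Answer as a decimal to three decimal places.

-0.923

⟨σ_x⟩ = 2 Re(a* b)/(|a|²+|b|²) with a = 3, b = -2.
a* b = -6, so ⟨σ_x⟩ = -12/13.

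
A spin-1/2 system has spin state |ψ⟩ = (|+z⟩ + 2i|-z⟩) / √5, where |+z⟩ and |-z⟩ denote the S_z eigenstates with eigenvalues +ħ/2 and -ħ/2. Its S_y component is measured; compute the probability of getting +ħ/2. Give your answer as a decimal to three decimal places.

0.900

|+y⟩ = (|+z⟩ + i|-z⟩)/√2, so ⟨+y|ψ⟩ = (3) / (√2·√5).
P = |3|² / 10 = 9/10.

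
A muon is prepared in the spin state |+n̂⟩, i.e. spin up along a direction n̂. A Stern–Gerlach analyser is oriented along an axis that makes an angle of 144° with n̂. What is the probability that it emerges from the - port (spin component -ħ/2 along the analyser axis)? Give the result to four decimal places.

For spin-½, the probability of finding spin-up along an axis at angle θ to the initial spin direction is cos²(θ/2); spin-down is sin²(θ/2).
θ = 144°, so P = sin²(72°) ≈ 0.9045.

0.9045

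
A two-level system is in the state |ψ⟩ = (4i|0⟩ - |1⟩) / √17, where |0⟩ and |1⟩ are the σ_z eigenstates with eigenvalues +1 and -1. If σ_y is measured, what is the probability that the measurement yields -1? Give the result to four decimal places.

0.2647

|-y⟩ = (|0⟩ - i|1⟩)/√2, so ⟨-y|ψ⟩ = (3i) / (√2·√17).
P = |3i|² / 34 = 9/34.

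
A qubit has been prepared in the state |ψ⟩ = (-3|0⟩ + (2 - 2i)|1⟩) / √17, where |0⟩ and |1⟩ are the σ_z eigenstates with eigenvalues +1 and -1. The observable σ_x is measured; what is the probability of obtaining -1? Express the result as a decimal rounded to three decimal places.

0.853

|-x⟩ = (|0⟩ - |1⟩)/√2, so ⟨-x|ψ⟩ = (-5 + 2i) / (√2·√17).
P = |-5 + 2i|² / 34 = 29/34.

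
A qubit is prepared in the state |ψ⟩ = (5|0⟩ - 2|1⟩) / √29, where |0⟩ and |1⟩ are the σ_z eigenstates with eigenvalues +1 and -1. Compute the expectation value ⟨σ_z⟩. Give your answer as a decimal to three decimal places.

⟨σ_z⟩ = |a|² - |b|² divided by |a|²+|b|², with a, b the |0⟩, |1⟩ amplitudes.
= (25 - 4)/29 = 21/29.

0.724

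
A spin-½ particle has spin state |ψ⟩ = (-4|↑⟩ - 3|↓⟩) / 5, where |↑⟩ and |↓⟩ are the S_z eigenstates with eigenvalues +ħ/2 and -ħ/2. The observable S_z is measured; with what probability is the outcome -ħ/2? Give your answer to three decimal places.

0.360

The -ħ/2 outcome corresponds to |↓⟩. Its amplitude in |ψ⟩ is -3/5.
P = |-3|² / 25 = 9/25.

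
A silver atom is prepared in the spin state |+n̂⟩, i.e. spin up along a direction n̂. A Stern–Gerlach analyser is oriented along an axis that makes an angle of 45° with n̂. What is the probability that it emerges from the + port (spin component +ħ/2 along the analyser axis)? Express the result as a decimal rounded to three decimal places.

0.854

For spin-½, the probability of finding spin-up along an axis at angle θ to the initial spin direction is cos²(θ/2); spin-down is sin²(θ/2).
θ = 45°, so P = cos²(22.5°) ≈ 0.854.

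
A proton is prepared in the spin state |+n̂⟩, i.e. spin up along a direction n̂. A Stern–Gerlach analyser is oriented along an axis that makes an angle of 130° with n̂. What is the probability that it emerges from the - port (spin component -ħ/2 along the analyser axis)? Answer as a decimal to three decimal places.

For spin-½, the probability of finding spin-up along an axis at angle θ to the initial spin direction is cos²(θ/2); spin-down is sin²(θ/2).
θ = 130°, so P = sin²(65°) ≈ 0.821.

0.821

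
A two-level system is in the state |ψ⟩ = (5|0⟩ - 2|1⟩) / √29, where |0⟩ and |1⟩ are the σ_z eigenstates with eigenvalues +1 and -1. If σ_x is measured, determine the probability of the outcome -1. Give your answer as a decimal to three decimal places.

0.845

|-x⟩ = (|0⟩ - |1⟩)/√2, so ⟨-x|ψ⟩ = (7) / (√2·√29).
P = |7|² / 58 = 49/58.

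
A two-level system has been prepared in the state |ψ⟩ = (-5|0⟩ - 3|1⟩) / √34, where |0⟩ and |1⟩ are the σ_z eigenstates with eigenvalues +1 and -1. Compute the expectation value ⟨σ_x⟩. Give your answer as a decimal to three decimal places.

⟨σ_x⟩ = 2 Re(a* b)/(|a|²+|b|²) with a = -5, b = -3.
a* b = 15, so ⟨σ_x⟩ = 30/34.

0.882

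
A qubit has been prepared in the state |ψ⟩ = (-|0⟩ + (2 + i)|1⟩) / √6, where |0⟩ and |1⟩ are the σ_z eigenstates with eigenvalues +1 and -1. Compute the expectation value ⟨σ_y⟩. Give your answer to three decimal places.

-0.333

⟨σ_y⟩ = 2 Im(a* b)/(|a|²+|b|²) with a = -1, b = (2 + i).
a* b = (-2 - i), so ⟨σ_y⟩ = -2/6.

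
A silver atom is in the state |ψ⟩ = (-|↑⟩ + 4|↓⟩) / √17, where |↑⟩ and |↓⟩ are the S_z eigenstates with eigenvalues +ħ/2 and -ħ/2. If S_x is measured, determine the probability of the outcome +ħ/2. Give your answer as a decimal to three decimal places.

0.265

|+x⟩ = (|↑⟩ + |↓⟩)/√2, so ⟨+x|ψ⟩ = (3) / (√2·√17).
P = |3|² / 34 = 9/34.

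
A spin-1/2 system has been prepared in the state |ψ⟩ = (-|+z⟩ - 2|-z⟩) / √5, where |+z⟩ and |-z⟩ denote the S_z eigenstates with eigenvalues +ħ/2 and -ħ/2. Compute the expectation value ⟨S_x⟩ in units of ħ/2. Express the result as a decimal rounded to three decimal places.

⟨σ_x⟩ = 2 Re(a* b)/(|a|²+|b|²) with a = -1, b = -2.
a* b = 2, so ⟨σ_x⟩ = 4/5.
⟨S_x⟩ = (ħ/2)·⟨σ_x⟩.

0.800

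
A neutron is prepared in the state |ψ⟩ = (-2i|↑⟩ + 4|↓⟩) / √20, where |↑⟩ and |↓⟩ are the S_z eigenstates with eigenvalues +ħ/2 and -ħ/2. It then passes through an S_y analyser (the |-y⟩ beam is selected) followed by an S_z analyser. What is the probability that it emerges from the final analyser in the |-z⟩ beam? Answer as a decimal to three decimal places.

First analyser (S_y): P(|-y⟩) = |⟨-y|ψ⟩|² = 4/40.
After stage 1 the state is |-y⟩; P(|-z⟩) = |⟨-z|-y⟩|² = 1/2.
Joint probability = 4/40 × 1/2 = 0.050.

0.050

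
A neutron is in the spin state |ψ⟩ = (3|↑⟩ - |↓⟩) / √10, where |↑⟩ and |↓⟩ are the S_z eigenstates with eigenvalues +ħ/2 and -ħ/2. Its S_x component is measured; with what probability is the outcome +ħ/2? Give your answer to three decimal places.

0.200

|+x⟩ = (|↑⟩ + |↓⟩)/√2, so ⟨+x|ψ⟩ = (2) / (√2·√10).
P = |2|² / 20 = 4/20.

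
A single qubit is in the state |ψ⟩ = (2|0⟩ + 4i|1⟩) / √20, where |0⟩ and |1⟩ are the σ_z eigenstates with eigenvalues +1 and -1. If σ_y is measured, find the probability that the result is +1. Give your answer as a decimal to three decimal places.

|+y⟩ = (|0⟩ + i|1⟩)/√2, so ⟨+y|ψ⟩ = (6) / (√2·√20).
P = |6|² / 40 = 36/40.

0.900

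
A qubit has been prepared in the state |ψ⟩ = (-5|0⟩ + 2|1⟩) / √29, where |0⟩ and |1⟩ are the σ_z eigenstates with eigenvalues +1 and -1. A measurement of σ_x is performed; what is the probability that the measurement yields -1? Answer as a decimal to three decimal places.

|-x⟩ = (|0⟩ - |1⟩)/√2, so ⟨-x|ψ⟩ = (-7) / (√2·√29).
P = |-7|² / 58 = 49/58.

0.845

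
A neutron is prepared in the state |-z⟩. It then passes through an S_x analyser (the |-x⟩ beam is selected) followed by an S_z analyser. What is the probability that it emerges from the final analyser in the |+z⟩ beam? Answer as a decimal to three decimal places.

0.250

First analyser (S_x): from |-z⟩, P(|-x⟩) = 1/2.
After stage 1 the state is |-x⟩; P(|+z⟩) = |⟨+z|-x⟩|² = 1/2.
Joint probability = 1/2 × 1/2 = 0.250.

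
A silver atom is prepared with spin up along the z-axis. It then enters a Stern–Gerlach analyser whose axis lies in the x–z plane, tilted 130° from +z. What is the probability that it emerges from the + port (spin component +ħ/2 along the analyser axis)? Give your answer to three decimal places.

0.179

For spin-½, the probability of finding spin-up along an axis at angle θ to the initial spin direction is cos²(θ/2); spin-down is sin²(θ/2).
θ = 130°, so P = cos²(65°) ≈ 0.179.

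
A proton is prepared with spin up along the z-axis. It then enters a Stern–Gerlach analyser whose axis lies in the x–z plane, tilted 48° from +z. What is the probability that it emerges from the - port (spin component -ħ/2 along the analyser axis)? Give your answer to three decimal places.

For spin-½, the probability of finding spin-up along an axis at angle θ to the initial spin direction is cos²(θ/2); spin-down is sin²(θ/2).
θ = 48°, so P = sin²(24°) ≈ 0.165.

0.165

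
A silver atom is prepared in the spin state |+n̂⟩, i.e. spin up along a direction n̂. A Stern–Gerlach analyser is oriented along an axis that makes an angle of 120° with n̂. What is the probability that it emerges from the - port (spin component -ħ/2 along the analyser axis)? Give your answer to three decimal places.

For spin-½, the probability of finding spin-up along an axis at angle θ to the initial spin direction is cos²(θ/2); spin-down is sin²(θ/2).
θ = 120°, so P = sin²(60°) ≈ 0.750.

0.750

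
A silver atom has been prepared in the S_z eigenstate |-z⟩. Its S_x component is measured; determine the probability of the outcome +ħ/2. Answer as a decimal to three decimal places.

0.500

In the S_z basis, |-z⟩ = |-z⟩ and |+x⟩ = (|+z⟩ + |-z⟩)/√2.
|⟨+x|-z⟩|² = 1/2.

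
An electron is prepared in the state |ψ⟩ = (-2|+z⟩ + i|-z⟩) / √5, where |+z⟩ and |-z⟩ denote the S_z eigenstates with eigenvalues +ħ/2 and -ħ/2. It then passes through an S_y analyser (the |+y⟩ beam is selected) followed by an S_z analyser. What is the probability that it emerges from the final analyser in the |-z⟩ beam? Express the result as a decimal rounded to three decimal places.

First analyser (S_y): P(|+y⟩) = |⟨+y|ψ⟩|² = 1/10.
After stage 1 the state is |+y⟩; P(|-z⟩) = |⟨-z|+y⟩|² = 1/2.
Joint probability = 1/10 × 1/2 = 0.050.

0.050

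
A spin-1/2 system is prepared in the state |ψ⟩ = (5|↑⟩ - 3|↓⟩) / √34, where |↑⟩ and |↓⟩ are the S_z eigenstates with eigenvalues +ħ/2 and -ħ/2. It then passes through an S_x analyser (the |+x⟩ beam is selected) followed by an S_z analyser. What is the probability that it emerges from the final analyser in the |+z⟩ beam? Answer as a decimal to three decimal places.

0.029

First analyser (S_x): P(|+x⟩) = |⟨+x|ψ⟩|² = 4/68.
After stage 1 the state is |+x⟩; P(|+z⟩) = |⟨+z|+x⟩|² = 1/2.
Joint probability = 4/68 × 1/2 = 0.029.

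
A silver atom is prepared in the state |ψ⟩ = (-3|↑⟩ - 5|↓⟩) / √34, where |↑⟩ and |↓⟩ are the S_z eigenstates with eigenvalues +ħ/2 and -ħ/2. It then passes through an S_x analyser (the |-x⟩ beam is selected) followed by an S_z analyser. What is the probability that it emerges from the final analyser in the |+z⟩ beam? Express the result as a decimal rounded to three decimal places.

First analyser (S_x): P(|-x⟩) = |⟨-x|ψ⟩|² = 4/68.
After stage 1 the state is |-x⟩; P(|+z⟩) = |⟨+z|-x⟩|² = 1/2.
Joint probability = 4/68 × 1/2 = 0.029.

0.029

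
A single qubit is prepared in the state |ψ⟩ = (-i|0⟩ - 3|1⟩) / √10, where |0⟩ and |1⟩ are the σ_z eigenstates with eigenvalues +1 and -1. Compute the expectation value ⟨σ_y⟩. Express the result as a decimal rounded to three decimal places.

-0.600

⟨σ_y⟩ = 2 Im(a* b)/(|a|²+|b|²) with a = -i, b = -3.
a* b = -3i, so ⟨σ_y⟩ = -6/10.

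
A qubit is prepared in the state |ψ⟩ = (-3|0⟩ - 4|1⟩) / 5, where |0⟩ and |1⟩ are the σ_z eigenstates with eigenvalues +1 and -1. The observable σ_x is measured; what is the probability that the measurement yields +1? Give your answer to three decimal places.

0.980

|+x⟩ = (|0⟩ + |1⟩)/√2, so ⟨+x|ψ⟩ = (-7) / (√2·5).
P = |-7|² / 50 = 49/50.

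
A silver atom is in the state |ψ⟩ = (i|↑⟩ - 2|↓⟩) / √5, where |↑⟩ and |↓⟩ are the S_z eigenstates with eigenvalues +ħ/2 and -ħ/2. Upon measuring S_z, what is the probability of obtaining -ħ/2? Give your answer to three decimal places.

0.800

The -ħ/2 outcome corresponds to |↓⟩. Its amplitude in |ψ⟩ is -2/√5.
P = |-2|² / 5 = 4/5.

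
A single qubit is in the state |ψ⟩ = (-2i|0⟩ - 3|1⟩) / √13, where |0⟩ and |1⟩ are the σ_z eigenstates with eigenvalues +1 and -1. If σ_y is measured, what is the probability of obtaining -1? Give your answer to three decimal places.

|-y⟩ = (|0⟩ - i|1⟩)/√2, so ⟨-y|ψ⟩ = (-5i) / (√2·√13).
P = |-5i|² / 26 = 25/26.

0.962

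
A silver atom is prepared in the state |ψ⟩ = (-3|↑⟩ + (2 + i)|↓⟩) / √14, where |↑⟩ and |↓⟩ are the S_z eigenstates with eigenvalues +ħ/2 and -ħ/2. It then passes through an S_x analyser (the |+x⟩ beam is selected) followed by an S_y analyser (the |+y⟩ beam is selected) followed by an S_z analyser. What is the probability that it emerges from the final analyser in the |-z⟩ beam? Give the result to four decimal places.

0.0179

First analyser (S_x): P(|+x⟩) = |⟨+x|ψ⟩|² = 2/28.
After stage 1 the state is |+x⟩; P(|+y⟩) = |⟨+y|+x⟩|² = 1/2.
After stage 2 the state is |+y⟩; P(|-z⟩) = |⟨-z|+y⟩|² = 1/2.
Joint probability = 2/28 × 1/2 × 1/2 = 0.0179.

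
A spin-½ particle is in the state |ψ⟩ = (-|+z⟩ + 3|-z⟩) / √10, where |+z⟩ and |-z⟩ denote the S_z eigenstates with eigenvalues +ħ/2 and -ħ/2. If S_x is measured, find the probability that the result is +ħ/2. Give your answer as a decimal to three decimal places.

|+x⟩ = (|+z⟩ + |-z⟩)/√2, so ⟨+x|ψ⟩ = (2) / (√2·√10).
P = |2|² / 20 = 4/20.

0.200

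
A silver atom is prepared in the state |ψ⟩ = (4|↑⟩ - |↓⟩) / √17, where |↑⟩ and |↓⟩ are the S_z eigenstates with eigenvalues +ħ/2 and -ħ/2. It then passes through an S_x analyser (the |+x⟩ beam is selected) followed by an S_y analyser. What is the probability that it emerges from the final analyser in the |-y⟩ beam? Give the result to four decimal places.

First analyser (S_x): P(|+x⟩) = |⟨+x|ψ⟩|² = 9/34.
After stage 1 the state is |+x⟩; P(|-y⟩) = |⟨-y|+x⟩|² = 1/2.
Joint probability = 9/34 × 1/2 = 0.1324.

0.1324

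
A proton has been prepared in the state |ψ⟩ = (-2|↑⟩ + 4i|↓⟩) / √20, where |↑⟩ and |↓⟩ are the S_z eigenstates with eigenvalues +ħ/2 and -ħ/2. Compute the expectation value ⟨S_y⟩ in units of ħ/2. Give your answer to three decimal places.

⟨σ_y⟩ = 2 Im(a* b)/(|a|²+|b|²) with a = -2, b = 4i.
a* b = -8i, so ⟨σ_y⟩ = -16/20.
⟨S_y⟩ = (ħ/2)·⟨σ_y⟩.

-0.800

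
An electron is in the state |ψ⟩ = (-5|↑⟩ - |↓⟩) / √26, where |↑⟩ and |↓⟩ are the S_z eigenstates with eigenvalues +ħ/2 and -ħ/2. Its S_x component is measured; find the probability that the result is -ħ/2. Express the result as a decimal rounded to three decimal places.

|-x⟩ = (|↑⟩ - |↓⟩)/√2, so ⟨-x|ψ⟩ = (-4) / (√2·√26).
P = |-4|² / 52 = 16/52.

0.308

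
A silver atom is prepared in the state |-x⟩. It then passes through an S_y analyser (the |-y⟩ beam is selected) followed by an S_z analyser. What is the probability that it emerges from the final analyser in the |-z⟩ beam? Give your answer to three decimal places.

First analyser (S_y): from |-x⟩, P(|-y⟩) = 1/2.
After stage 1 the state is |-y⟩; P(|-z⟩) = |⟨-z|-y⟩|² = 1/2.
Joint probability = 1/2 × 1/2 = 0.250.

0.250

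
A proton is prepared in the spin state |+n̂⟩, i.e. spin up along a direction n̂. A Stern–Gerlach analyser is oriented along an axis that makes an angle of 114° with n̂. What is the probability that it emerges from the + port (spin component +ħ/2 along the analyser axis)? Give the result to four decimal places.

For spin-½, the probability of finding spin-up along an axis at angle θ to the initial spin direction is cos²(θ/2); spin-down is sin²(θ/2).
θ = 114°, so P = cos²(57°) ≈ 0.2966.

0.2966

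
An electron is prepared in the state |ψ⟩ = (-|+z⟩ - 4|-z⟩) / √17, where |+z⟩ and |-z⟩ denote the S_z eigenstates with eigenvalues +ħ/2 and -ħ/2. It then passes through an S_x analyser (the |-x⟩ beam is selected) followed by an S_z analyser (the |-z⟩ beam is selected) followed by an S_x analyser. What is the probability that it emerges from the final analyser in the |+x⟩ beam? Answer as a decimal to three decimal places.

First analyser (S_x): P(|-x⟩) = |⟨-x|ψ⟩|² = 9/34.
After stage 1 the state is |-x⟩; P(|-z⟩) = |⟨-z|-x⟩|² = 1/2.
After stage 2 the state is |-z⟩; P(|+x⟩) = |⟨+x|-z⟩|² = 1/2.
Joint probability = 9/34 × 1/2 × 1/2 = 0.066.

0.066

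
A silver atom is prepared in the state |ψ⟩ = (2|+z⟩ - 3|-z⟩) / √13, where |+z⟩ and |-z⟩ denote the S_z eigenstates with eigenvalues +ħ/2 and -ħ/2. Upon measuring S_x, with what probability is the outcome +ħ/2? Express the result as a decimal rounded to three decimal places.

|+x⟩ = (|+z⟩ + |-z⟩)/√2, so ⟨+x|ψ⟩ = (-1) / (√2·√13).
P = |-1|² / 26 = 1/26.

0.038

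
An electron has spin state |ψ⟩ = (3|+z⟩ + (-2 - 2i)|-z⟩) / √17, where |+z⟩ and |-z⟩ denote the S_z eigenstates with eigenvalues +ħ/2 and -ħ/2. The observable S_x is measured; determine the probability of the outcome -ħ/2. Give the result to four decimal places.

0.8529

|-x⟩ = (|+z⟩ - |-z⟩)/√2, so ⟨-x|ψ⟩ = (5 + 2i) / (√2·√17).
P = |5 + 2i|² / 34 = 29/34.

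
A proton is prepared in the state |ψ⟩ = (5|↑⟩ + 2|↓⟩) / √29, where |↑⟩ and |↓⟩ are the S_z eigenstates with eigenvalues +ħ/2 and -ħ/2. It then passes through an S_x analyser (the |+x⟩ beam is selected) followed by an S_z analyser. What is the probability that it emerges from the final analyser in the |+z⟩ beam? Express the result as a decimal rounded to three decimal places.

0.422

First analyser (S_x): P(|+x⟩) = |⟨+x|ψ⟩|² = 49/58.
After stage 1 the state is |+x⟩; P(|+z⟩) = |⟨+z|+x⟩|² = 1/2.
Joint probability = 49/58 × 1/2 = 0.422.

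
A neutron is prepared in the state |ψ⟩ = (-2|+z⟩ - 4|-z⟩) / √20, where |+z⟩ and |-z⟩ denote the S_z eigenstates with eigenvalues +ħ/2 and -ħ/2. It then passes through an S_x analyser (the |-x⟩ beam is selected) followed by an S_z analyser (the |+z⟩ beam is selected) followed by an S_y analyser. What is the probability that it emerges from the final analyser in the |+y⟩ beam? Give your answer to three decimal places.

0.025

First analyser (S_x): P(|-x⟩) = |⟨-x|ψ⟩|² = 4/40.
After stage 1 the state is |-x⟩; P(|+z⟩) = |⟨+z|-x⟩|² = 1/2.
After stage 2 the state is |+z⟩; P(|+y⟩) = |⟨+y|+z⟩|² = 1/2.
Joint probability = 4/40 × 1/2 × 1/2 = 0.025.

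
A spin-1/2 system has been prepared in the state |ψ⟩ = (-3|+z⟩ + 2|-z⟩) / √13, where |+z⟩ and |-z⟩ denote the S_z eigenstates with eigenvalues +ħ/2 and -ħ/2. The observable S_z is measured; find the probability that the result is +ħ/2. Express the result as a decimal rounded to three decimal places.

The +ħ/2 outcome corresponds to |+z⟩. Its amplitude in |ψ⟩ is -3/√13.
P = |-3|² / 13 = 9/13.

0.692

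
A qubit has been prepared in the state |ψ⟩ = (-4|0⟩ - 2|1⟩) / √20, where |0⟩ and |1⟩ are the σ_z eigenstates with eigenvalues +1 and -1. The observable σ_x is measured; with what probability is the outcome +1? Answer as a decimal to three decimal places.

|+x⟩ = (|0⟩ + |1⟩)/√2, so ⟨+x|ψ⟩ = (-6) / (√2·√20).
P = |-6|² / 40 = 36/40.

0.900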